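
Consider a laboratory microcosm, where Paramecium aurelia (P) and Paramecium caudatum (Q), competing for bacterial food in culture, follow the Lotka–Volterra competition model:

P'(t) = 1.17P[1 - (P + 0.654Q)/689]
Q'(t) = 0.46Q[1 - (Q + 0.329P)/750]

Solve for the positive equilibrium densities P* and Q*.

P* ≈ 253, Q* ≈ 667

Setting both brackets to zero gives the nullclines P + 0.654Q = 689 and 0.329P + Q = 750.
Substituting Q = 750 - 0.329P into the first: P(1 - 0.654·0.329) = 689 - 0.654·750.
So P* = 198/0.785 = 253, and then Q* = 750 - 0.329·253 = 667.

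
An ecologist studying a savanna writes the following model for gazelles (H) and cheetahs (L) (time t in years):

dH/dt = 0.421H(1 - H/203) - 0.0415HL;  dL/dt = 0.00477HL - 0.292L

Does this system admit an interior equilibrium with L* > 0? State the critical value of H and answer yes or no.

Threshold H = 61.2; K > 61.2, so yes, the predator persists.

The predator equation gives dL/dt > 0 only when H > 0.292/0.00477 = 61.2.
Without the predator, H → K = 203. Since 203 > 61.2, the predator can invade and persist.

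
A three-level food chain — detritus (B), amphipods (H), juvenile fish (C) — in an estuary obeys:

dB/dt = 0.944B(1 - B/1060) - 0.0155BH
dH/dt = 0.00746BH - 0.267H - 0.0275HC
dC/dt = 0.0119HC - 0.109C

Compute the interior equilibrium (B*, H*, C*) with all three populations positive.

From dC/dt = 0: 0.0119H* = 0.109, so H* = 9.16.
From dB/dt = 0: 0.944(1 - B*/1060) = 0.0155·9.16, giving B* = 1060·(1 - 0.15) = 901.
From dH/dt = 0: 0.00746·901 - 0.267 = 0.0275C*, so C* = 6.45/0.0275 = 235.

B* ≈ 901, H* ≈ 9.16, C* ≈ 235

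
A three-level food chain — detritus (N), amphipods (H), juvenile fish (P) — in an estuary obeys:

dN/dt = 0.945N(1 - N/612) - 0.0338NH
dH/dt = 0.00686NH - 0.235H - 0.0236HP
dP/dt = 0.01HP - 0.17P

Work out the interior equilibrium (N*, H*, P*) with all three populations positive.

From dP/dt = 0: 0.01H* = 0.17, so H* = 17.
From dN/dt = 0: 0.945(1 - N*/612) = 0.0338·17, giving N* = 612·(1 - 0.608) = 240.
From dH/dt = 0: 0.00686·240 - 0.235 = 0.0236P*, so P* = 1.41/0.0236 = 59.8.

N* ≈ 240, H* ≈ 17, P* ≈ 59.8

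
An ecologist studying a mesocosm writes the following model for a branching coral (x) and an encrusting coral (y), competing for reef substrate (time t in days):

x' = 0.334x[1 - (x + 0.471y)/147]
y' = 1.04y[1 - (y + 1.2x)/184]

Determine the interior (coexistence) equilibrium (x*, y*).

x* ≈ 139, y* ≈ 17.5

Setting both brackets to zero gives the nullclines x + 0.471y = 147 and 1.2x + y = 184.
Substituting y = 184 - 1.2x into the first: x(1 - 0.471·1.2) = 147 - 0.471·184.
So x* = 60.3/0.435 = 139, and then y* = 184 - 1.2·139 = 17.5.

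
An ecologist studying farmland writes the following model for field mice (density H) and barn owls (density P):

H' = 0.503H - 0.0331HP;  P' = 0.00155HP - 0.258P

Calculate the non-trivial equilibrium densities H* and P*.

Set dP/dt = 0 with P > 0: 0.00155H - 0.258 = 0, so H* = 0.258/0.00155 = 166.
Set dH/dt = 0 with H > 0: 0.503 - 0.0331P = 0, so P* = 0.503/0.0331 = 15.2.

H* ≈ 166, P* ≈ 15.2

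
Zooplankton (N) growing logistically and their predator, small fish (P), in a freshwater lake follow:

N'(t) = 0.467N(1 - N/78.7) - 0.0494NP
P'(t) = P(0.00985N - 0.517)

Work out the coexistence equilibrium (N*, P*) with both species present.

From dP/dt = 0 with P > 0: 0.00985N* = 0.517, so N* = 52.5.
Substitute into dN/dt = 0: 0.467(1 - 52.5/78.7) = 0.0494P*.
The bracket is 0.333, giving P* = 0.156/0.0494 = 3.15.

N* ≈ 52.5, P* ≈ 3.15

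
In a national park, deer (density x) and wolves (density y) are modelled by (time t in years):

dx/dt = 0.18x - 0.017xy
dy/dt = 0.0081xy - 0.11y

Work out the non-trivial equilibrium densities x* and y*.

x* ≈ 13.6, y* ≈ 10.6

Set dy/dt = 0 with y > 0: 0.0081x - 0.11 = 0, so x* = 0.11/0.0081 = 13.6.
Set dx/dt = 0 with x > 0: 0.18 - 0.017y = 0, so y* = 0.18/0.017 = 10.6.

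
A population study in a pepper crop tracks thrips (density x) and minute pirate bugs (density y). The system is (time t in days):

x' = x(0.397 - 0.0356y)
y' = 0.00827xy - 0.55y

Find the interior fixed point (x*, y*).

Set dy/dt = 0 with y > 0: 0.00827x - 0.55 = 0, so x* = 0.55/0.00827 = 66.5.
Set dx/dt = 0 with x > 0: 0.397 - 0.0356y = 0, so y* = 0.397/0.0356 = 11.2.

x* ≈ 66.5, y* ≈ 11.2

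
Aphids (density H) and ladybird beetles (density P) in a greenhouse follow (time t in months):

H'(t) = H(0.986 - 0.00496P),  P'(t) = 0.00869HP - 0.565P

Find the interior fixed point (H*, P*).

H* ≈ 65, P* ≈ 199

Set dP/dt = 0 with P > 0: 0.00869H - 0.565 = 0, so H* = 0.565/0.00869 = 65.
Set dH/dt = 0 with H > 0: 0.986 - 0.00496P = 0, so P* = 0.986/0.00496 = 199.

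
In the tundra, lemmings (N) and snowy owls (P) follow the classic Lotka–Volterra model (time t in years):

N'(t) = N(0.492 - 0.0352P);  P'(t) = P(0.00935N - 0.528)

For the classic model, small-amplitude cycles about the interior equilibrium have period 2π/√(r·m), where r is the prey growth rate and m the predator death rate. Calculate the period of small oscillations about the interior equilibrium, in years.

T ≈ 12.3 years

Here r = 0.492 and m = 0.528, so r·m = 0.26.
ω = √0.26 = 0.51 per year, hence T = 2π/ω ≈ 12.3 years.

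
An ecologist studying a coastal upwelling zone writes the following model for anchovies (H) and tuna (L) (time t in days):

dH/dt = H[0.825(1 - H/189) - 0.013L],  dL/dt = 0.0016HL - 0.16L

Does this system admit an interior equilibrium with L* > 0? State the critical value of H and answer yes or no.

The predator equation gives dL/dt > 0 only when H > 0.16/0.0016 = 100.
Without the predator, H → K = 189. Since 189 > 100, the predator can invade and persist.

Threshold H = 100; K > 100, so yes, the predator persists.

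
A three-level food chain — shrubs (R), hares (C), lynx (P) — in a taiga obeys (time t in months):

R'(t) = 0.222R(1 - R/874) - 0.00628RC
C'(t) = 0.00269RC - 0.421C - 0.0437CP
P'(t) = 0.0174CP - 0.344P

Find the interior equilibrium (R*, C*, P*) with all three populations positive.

R* ≈ 385, C* ≈ 19.8, P* ≈ 14.1

From dP/dt = 0: 0.0174C* = 0.344, so C* = 19.8.
From dR/dt = 0: 0.222(1 - R*/874) = 0.00628·19.8, giving R* = 874·(1 - 0.559) = 385.
From dC/dt = 0: 0.00269·385 - 0.421 = 0.0437P*, so P* = 0.615/0.0437 = 14.1.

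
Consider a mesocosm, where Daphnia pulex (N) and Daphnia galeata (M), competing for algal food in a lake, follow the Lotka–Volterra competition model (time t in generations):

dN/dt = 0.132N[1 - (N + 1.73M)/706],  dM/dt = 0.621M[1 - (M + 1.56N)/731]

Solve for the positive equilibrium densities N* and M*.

Setting both brackets to zero gives the nullclines N + 1.73M = 706 and 1.56N + M = 731.
Substituting M = 731 - 1.56N into the first: N(1 - 1.73·1.56) = 706 - 1.73·731.
So N* = -559/-1.7 = 329, and then M* = 731 - 1.56·329 = 218.

N* ≈ 329, M* ≈ 218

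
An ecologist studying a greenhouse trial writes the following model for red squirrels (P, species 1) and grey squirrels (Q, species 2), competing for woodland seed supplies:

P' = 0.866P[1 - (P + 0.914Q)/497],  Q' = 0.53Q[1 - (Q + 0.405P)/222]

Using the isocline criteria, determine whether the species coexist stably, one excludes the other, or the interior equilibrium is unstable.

Compare the nullcline intercepts: K1/α12 = 497/0.914 = 544 > K2 = 222; K2/α21 = 222/0.405 = 548 > K1 = 497.
Since both inequalities hold, each species can invade when rare, so the interior equilibrium is stable.

stable coexistence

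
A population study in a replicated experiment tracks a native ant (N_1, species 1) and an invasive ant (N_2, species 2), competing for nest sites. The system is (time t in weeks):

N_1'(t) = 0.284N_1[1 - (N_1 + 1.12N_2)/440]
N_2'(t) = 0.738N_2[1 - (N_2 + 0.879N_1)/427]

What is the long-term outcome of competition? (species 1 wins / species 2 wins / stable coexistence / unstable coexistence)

species 2 excludes species 1

Compare the nullcline intercepts: K1/α12 = 440/1.12 = 393 < K2 = 427; K2/α21 = 427/0.879 = 486 > K1 = 440.
Since the inequalities point opposite ways, species 2 can invade but species 1 cannot.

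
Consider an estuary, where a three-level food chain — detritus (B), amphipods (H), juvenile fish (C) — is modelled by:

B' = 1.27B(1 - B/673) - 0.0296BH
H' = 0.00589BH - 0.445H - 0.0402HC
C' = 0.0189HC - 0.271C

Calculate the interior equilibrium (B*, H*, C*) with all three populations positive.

From dC/dt = 0: 0.0189H* = 0.271, so H* = 14.3.
From dB/dt = 0: 1.27(1 - B*/673) = 0.0296·14.3, giving B* = 673·(1 - 0.334) = 448.
From dH/dt = 0: 0.00589·448 - 0.445 = 0.0402C*, so C* = 2.19/0.0402 = 54.6.

B* ≈ 448, H* ≈ 14.3, C* ≈ 54.6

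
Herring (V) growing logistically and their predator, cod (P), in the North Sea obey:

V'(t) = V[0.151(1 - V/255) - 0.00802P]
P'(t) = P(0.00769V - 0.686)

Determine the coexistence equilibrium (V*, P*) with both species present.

From dP/dt = 0 with P > 0: 0.00769V* = 0.686, so V* = 89.2.
Substitute into dV/dt = 0: 0.151(1 - 89.2/255) = 0.00802P*.
The bracket is 0.65, giving P* = 0.0982/0.00802 = 12.2.

V* ≈ 89.2, P* ≈ 12.2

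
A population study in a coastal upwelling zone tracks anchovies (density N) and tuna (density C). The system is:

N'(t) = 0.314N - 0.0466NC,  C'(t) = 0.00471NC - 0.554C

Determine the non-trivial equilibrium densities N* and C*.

N* ≈ 118, C* ≈ 6.74

Set dC/dt = 0 with C > 0: 0.00471N - 0.554 = 0, so N* = 0.554/0.00471 = 118.
Set dN/dt = 0 with N > 0: 0.314 - 0.0466C = 0, so C* = 0.314/0.0466 = 6.74.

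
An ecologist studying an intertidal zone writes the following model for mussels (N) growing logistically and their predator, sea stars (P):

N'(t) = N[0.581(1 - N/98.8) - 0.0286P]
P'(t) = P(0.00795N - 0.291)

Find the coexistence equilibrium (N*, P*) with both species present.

N* ≈ 36.6, P* ≈ 12.8

From dP/dt = 0 with P > 0: 0.00795N* = 0.291, so N* = 36.6.
Substitute into dN/dt = 0: 0.581(1 - 36.6/98.8) = 0.0286P*.
The bracket is 0.63, giving P* = 0.366/0.0286 = 12.8.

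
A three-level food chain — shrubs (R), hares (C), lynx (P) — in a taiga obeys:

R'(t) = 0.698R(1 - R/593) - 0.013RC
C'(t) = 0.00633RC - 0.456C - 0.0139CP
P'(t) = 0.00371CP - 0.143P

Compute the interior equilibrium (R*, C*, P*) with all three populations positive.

From dP/dt = 0: 0.00371C* = 0.143, so C* = 38.5.
From dR/dt = 0: 0.698(1 - R*/593) = 0.013·38.5, giving R* = 593·(1 - 0.718) = 167.
From dC/dt = 0: 0.00633·167 - 0.456 = 0.0139P*, so P* = 0.603/0.0139 = 43.4.

R* ≈ 167, C* ≈ 38.5, P* ≈ 43.4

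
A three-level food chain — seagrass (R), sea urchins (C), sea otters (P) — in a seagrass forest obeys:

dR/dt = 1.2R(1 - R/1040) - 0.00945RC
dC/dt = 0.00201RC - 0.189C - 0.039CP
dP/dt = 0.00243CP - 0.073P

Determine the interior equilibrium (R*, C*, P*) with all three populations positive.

From dP/dt = 0: 0.00243C* = 0.073, so C* = 30.
From dR/dt = 0: 1.2(1 - R*/1040) = 0.00945·30, giving R* = 1040·(1 - 0.237) = 794.
From dC/dt = 0: 0.00201·794 - 0.189 = 0.039P*, so P* = 1.41/0.039 = 36.1.

R* ≈ 794, C* ≈ 30, P* ≈ 36.1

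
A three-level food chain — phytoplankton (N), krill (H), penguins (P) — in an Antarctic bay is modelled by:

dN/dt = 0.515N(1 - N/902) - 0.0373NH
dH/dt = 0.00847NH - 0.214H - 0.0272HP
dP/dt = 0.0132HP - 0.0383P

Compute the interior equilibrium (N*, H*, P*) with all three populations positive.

N* ≈ 712, H* ≈ 2.9, P* ≈ 214

From dP/dt = 0: 0.0132H* = 0.0383, so H* = 2.9.
From dN/dt = 0: 0.515(1 - N*/902) = 0.0373·2.9, giving N* = 902·(1 - 0.21) = 712.
From dH/dt = 0: 0.00847·712 - 0.214 = 0.0272P*, so P* = 5.82/0.0272 = 214.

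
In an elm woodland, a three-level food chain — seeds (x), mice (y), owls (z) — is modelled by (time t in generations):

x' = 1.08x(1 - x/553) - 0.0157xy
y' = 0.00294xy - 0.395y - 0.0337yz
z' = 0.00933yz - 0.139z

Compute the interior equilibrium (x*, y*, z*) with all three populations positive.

x* ≈ 433, y* ≈ 14.9, z* ≈ 26.1

From dz/dt = 0: 0.00933y* = 0.139, so y* = 14.9.
From dx/dt = 0: 1.08(1 - x*/553) = 0.0157·14.9, giving x* = 553·(1 - 0.217) = 433.
From dy/dt = 0: 0.00294·433 - 0.395 = 0.0337z*, so z* = 0.879/0.0337 = 26.1.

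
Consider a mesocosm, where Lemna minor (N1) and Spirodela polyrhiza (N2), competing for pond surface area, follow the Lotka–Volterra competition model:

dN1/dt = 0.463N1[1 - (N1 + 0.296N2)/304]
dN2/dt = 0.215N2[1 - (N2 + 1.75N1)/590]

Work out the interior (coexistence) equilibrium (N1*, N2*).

N1* ≈ 268, N2* ≈ 120

Setting both brackets to zero gives the nullclines N1 + 0.296N2 = 304 and 1.75N1 + N2 = 590.
Substituting N2 = 590 - 1.75N1 into the first: N1(1 - 0.296·1.75) = 304 - 0.296·590.
So N1* = 129/0.482 = 268, and then N2* = 590 - 1.75·268 = 120.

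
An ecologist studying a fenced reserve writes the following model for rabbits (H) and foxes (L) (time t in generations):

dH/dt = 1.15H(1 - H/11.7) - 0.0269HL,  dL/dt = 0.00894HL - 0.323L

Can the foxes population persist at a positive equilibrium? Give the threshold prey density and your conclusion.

Threshold H = 36.1; K < 36.1, so no, the predator goes extinct.

The predator equation gives dL/dt > 0 only when H > 0.323/0.00894 = 36.1.
Without the predator, H → K = 11.7. Since 11.7 < 36.1, the predator cannot invade.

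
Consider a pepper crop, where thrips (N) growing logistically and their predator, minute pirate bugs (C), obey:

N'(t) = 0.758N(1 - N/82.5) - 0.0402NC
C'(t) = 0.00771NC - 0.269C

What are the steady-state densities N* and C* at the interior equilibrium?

N* ≈ 34.9, C* ≈ 10.9

From dC/dt = 0 with C > 0: 0.00771N* = 0.269, so N* = 34.9.
Substitute into dN/dt = 0: 0.758(1 - 34.9/82.5) = 0.0402C*.
The bracket is 0.577, giving C* = 0.437/0.0402 = 10.9.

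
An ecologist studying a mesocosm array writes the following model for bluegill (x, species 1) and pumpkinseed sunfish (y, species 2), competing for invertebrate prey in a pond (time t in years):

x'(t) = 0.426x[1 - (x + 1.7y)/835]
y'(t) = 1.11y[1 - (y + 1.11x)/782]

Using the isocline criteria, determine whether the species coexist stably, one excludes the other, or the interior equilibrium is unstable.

Compare the nullcline intercepts: K1/α12 = 835/1.7 = 491 < K2 = 782; K2/α21 = 782/1.11 = 705 < K1 = 835.
Since both are reversed, neither can invade when rare; the interior point is a saddle.

unstable coexistence (outcome depends on initial conditions)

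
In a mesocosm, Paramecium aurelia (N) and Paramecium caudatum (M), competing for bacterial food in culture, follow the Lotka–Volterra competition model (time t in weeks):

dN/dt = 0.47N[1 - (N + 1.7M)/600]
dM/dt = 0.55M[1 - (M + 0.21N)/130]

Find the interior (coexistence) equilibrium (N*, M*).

N* ≈ 589, M* ≈ 6.22

Setting both brackets to zero gives the nullclines N + 1.7M = 600 and 0.21N + M = 130.
Substituting M = 130 - 0.21N into the first: N(1 - 1.7·0.21) = 600 - 1.7·130.
So N* = 379/0.643 = 589, and then M* = 130 - 0.21·589 = 6.22.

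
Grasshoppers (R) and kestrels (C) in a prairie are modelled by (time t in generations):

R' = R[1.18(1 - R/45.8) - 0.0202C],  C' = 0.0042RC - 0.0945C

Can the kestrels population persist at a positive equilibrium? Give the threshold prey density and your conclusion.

The predator equation gives dC/dt > 0 only when R > 0.0945/0.0042 = 22.5.
Without the predator, R → K = 45.8. Since 45.8 > 22.5, the predator can invade and persist.

Threshold R = 22.5; K > 22.5, so yes, the predator persists.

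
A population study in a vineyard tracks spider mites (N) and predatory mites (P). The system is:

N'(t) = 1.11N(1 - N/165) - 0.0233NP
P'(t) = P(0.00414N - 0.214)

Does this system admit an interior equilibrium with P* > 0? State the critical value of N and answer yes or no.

Threshold N = 51.7; K > 51.7, so yes, the predator persists.

The predator equation gives dP/dt > 0 only when N > 0.214/0.00414 = 51.7.
Without the predator, N → K = 165. Since 165 > 51.7, the predator can invade and persist.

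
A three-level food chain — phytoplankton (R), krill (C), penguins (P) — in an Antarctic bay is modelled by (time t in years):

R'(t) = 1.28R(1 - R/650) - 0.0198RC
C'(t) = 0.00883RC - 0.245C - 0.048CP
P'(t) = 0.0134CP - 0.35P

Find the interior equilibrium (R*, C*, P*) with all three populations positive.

From dP/dt = 0: 0.0134C* = 0.35, so C* = 26.1.
From dR/dt = 0: 1.28(1 - R*/650) = 0.0198·26.1, giving R* = 650·(1 - 0.404) = 387.
From dC/dt = 0: 0.00883·387 - 0.245 = 0.048P*, so P* = 3.18/0.048 = 66.2.

R* ≈ 387, C* ≈ 26.1, P* ≈ 66.2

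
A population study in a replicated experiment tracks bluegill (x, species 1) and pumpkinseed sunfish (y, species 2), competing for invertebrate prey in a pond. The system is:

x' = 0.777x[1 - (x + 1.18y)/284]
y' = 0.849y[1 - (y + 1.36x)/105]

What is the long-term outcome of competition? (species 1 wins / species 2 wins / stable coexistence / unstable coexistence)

Compare the nullcline intercepts: K1/α12 = 284/1.18 = 241 > K2 = 105; K2/α21 = 105/1.36 = 77.2 < K1 = 284.
Since the inequalities point opposite ways, species 1 can invade but species 2 cannot.

species 1 excludes species 2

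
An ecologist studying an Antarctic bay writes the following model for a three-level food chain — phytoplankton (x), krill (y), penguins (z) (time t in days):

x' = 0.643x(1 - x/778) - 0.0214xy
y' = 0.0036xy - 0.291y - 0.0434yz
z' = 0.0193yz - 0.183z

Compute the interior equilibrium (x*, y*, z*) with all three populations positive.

From dz/dt = 0: 0.0193y* = 0.183, so y* = 9.48.
From dx/dt = 0: 0.643(1 - x*/778) = 0.0214·9.48, giving x* = 778·(1 - 0.316) = 532.
From dy/dt = 0: 0.0036·532 - 0.291 = 0.0434z*, so z* = 1.63/0.0434 = 37.5.

x* ≈ 532, y* ≈ 9.48, z* ≈ 37.5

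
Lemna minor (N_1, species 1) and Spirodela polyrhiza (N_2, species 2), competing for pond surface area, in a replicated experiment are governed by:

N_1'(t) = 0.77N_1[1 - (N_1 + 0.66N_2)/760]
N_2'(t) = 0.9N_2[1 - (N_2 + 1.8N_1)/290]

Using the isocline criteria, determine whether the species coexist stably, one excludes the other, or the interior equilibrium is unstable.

species 1 excludes species 2

Compare the nullcline intercepts: K1/α12 = 760/0.66 = 1150 > K2 = 290; K2/α21 = 290/1.8 = 161 < K1 = 760.
Since the inequalities point opposite ways, species 1 can invade but species 2 cannot.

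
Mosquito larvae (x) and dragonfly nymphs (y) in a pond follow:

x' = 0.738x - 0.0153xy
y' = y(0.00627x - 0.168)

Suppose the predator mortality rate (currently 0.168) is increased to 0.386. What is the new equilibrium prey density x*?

x* ≈ 61.6

At the interior fixed point, setting dy/dt = 0 with y > 0 fixes x* = (predator death rate)/(xy coefficient) — independent of the other coefficients.
With the change, x* = 0.386/0.00627 = 61.6; it rises from 26.8.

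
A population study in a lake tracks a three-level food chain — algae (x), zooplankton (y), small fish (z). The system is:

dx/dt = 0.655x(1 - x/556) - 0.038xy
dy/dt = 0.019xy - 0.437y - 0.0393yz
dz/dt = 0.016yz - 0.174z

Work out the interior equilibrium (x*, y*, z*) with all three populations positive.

From dz/dt = 0: 0.016y* = 0.174, so y* = 10.9.
From dx/dt = 0: 0.655(1 - x*/556) = 0.038·10.9, giving x* = 556·(1 - 0.631) = 205.
From dy/dt = 0: 0.019·205 - 0.437 = 0.0393z*, so z* = 3.46/0.0393 = 88.1.

x* ≈ 205, y* ≈ 10.9, z* ≈ 88.1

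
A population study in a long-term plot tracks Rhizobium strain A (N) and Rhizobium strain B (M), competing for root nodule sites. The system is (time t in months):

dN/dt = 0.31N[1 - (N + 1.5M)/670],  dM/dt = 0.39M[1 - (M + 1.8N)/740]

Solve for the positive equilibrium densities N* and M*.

N* ≈ 259, M* ≈ 274

Setting both brackets to zero gives the nullclines N + 1.5M = 670 and 1.8N + M = 740.
Substituting M = 740 - 1.8N into the first: N(1 - 1.5·1.8) = 670 - 1.5·740.
So N* = -440/-1.7 = 259, and then M* = 740 - 1.8·259 = 274.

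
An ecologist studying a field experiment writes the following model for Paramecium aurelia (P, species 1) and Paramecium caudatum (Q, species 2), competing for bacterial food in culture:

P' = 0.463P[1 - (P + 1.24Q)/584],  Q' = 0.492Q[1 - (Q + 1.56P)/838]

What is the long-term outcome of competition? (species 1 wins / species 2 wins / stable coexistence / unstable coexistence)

unstable coexistence (outcome depends on initial conditions)

Compare the nullcline intercepts: K1/α12 = 584/1.24 = 471 < K2 = 838; K2/α21 = 838/1.56 = 537 < K1 = 584.
Since both are reversed, neither can invade when rare; the interior point is a saddle.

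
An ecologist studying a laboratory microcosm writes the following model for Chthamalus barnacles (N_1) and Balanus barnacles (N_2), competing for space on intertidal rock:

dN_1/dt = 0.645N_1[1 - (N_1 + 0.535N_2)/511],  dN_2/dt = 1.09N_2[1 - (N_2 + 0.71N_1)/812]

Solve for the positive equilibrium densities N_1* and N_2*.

Setting both brackets to zero gives the nullclines N_1 + 0.535N_2 = 511 and 0.71N_1 + N_2 = 812.
Substituting N_2 = 812 - 0.71N_1 into the first: N_1(1 - 0.535·0.71) = 511 - 0.535·812.
So N_1* = 76.6/0.62 = 123, and then N_2* = 812 - 0.71·123 = 724.

N_1* ≈ 123, N_2* ≈ 724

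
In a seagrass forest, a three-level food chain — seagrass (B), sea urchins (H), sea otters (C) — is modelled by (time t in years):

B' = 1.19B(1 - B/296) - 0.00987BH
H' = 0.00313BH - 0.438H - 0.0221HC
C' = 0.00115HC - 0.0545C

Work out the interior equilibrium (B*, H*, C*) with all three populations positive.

From dC/dt = 0: 0.00115H* = 0.0545, so H* = 47.4.
From dB/dt = 0: 1.19(1 - B*/296) = 0.00987·47.4, giving B* = 296·(1 - 0.393) = 180.
From dH/dt = 0: 0.00313·180 - 0.438 = 0.0221C*, so C* = 0.124/0.0221 = 5.62.

B* ≈ 180, H* ≈ 47.4, C* ≈ 5.62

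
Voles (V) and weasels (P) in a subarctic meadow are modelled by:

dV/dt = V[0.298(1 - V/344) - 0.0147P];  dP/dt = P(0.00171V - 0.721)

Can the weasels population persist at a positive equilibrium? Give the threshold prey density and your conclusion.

The predator equation gives dP/dt > 0 only when V > 0.721/0.00171 = 422.
Without the predator, V → K = 344. Since 344 < 422, the predator cannot invade.

Threshold V = 422; K < 422, so no, the predator goes extinct.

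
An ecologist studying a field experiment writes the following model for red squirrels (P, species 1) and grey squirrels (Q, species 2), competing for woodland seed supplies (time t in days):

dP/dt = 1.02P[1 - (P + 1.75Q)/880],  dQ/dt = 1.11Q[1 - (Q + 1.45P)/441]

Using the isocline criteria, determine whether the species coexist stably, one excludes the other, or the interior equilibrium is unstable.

species 1 excludes species 2

Compare the nullcline intercepts: K1/α12 = 880/1.75 = 503 > K2 = 441; K2/α21 = 441/1.45 = 304 < K1 = 880.
Since the inequalities point opposite ways, species 1 can invade but species 2 cannot.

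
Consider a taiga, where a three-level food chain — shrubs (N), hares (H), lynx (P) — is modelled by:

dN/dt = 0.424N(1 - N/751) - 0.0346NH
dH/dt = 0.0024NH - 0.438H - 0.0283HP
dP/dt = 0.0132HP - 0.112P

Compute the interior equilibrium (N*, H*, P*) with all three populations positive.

From dP/dt = 0: 0.0132H* = 0.112, so H* = 8.48.
From dN/dt = 0: 0.424(1 - N*/751) = 0.0346·8.48, giving N* = 751·(1 - 0.692) = 231.
From dH/dt = 0: 0.0024·231 - 0.438 = 0.0283P*, so P* = 0.116/0.0283 = 4.11.

N* ≈ 231, H* ≈ 8.48, P* ≈ 4.11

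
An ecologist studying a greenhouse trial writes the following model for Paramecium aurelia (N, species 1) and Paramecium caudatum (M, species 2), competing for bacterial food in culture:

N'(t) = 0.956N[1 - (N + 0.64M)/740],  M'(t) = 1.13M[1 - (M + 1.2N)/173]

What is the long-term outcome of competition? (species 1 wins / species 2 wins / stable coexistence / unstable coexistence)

Compare the nullcline intercepts: K1/α12 = 740/0.64 = 1160 > K2 = 173; K2/α21 = 173/1.2 = 144 < K1 = 740.
Since the inequalities point opposite ways, species 1 can invade but species 2 cannot.

species 1 excludes species 2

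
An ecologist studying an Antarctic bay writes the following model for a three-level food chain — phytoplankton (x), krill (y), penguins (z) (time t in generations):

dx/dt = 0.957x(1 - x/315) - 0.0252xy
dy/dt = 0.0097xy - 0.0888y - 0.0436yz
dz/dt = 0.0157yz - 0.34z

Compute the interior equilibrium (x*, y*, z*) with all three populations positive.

x* ≈ 135, y* ≈ 21.7, z* ≈ 28.1

From dz/dt = 0: 0.0157y* = 0.34, so y* = 21.7.
From dx/dt = 0: 0.957(1 - x*/315) = 0.0252·21.7, giving x* = 315·(1 - 0.57) = 135.
From dy/dt = 0: 0.0097·135 - 0.0888 = 0.0436z*, so z* = 1.22/0.0436 = 28.1.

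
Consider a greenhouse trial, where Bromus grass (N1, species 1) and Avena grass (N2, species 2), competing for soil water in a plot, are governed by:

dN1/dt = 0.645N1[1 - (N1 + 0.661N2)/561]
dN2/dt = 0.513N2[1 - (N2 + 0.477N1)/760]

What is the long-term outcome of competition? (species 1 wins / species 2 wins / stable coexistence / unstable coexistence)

Compare the nullcline intercepts: K1/α12 = 561/0.661 = 849 > K2 = 760; K2/α21 = 760/0.477 = 1590 > K1 = 561.
Since both inequalities hold, each species can invade when rare, so the interior equilibrium is stable.

stable coexistence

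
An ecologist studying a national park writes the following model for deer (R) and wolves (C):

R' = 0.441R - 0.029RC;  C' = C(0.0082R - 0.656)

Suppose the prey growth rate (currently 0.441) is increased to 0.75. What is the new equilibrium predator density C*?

At the interior fixed point, setting dR/dt = 0 with R > 0 fixes C* = (prey growth rate)/(RC coefficient) — independent of the other coefficients.
With the change, C* = 0.75/0.029 = 25.9; it rises from 15.2.

C* ≈ 25.9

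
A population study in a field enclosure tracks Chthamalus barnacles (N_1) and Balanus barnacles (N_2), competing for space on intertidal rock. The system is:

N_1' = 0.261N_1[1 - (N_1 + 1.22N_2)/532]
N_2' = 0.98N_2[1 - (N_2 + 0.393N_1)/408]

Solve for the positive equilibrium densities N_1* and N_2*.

Setting both brackets to zero gives the nullclines N_1 + 1.22N_2 = 532 and 0.393N_1 + N_2 = 408.
Substituting N_2 = 408 - 0.393N_1 into the first: N_1(1 - 1.22·0.393) = 532 - 1.22·408.
So N_1* = 34.2/0.521 = 65.8, and then N_2* = 408 - 0.393·65.8 = 382.

N_1* ≈ 65.8, N_2* ≈ 382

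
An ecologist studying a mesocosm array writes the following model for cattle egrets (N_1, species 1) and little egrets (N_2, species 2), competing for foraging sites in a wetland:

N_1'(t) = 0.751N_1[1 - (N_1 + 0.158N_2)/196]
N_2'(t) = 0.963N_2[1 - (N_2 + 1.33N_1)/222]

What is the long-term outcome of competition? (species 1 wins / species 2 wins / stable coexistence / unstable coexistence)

Compare the nullcline intercepts: K1/α12 = 196/0.158 = 1240 > K2 = 222; K2/α21 = 222/1.33 = 167 < K1 = 196.
Since the inequalities point opposite ways, species 1 can invade but species 2 cannot.

species 1 excludes species 2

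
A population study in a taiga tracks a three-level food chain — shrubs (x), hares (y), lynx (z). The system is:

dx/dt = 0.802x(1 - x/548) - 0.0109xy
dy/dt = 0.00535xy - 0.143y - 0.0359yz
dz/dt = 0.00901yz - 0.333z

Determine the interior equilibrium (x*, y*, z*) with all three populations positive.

From dz/dt = 0: 0.00901y* = 0.333, so y* = 37.
From dx/dt = 0: 0.802(1 - x*/548) = 0.0109·37, giving x* = 548·(1 - 0.502) = 273.
From dy/dt = 0: 0.00535·273 - 0.143 = 0.0359z*, so z* = 1.32/0.0359 = 36.7.

x* ≈ 273, y* ≈ 37, z* ≈ 36.7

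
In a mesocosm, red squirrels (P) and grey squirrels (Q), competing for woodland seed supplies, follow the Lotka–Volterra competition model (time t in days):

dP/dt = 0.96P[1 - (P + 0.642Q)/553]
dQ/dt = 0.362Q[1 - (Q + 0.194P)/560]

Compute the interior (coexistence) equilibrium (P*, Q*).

Setting both brackets to zero gives the nullclines P + 0.642Q = 553 and 0.194P + Q = 560.
Substituting Q = 560 - 0.194P into the first: P(1 - 0.642·0.194) = 553 - 0.642·560.
So P* = 193/0.875 = 221, and then Q* = 560 - 0.194·221 = 517.

P* ≈ 221, Q* ≈ 517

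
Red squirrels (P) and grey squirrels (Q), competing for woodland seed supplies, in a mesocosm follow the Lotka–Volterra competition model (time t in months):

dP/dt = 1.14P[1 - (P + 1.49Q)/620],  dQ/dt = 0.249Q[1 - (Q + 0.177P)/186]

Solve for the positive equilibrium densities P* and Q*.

P* ≈ 466, Q* ≈ 104

Setting both brackets to zero gives the nullclines P + 1.49Q = 620 and 0.177P + Q = 186.
Substituting Q = 186 - 0.177P into the first: P(1 - 1.49·0.177) = 620 - 1.49·186.
So P* = 343/0.736 = 466, and then Q* = 186 - 0.177·466 = 104.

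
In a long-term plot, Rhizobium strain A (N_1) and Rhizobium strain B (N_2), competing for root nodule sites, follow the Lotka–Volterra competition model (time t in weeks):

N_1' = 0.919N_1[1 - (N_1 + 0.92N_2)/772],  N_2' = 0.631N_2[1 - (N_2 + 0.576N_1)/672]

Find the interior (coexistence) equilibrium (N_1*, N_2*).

Setting both brackets to zero gives the nullclines N_1 + 0.92N_2 = 772 and 0.576N_1 + N_2 = 672.
Substituting N_2 = 672 - 0.576N_1 into the first: N_1(1 - 0.92·0.576) = 772 - 0.92·672.
So N_1* = 154/0.47 = 327, and then N_2* = 672 - 0.576·327 = 484.

N_1* ≈ 327, N_2* ≈ 484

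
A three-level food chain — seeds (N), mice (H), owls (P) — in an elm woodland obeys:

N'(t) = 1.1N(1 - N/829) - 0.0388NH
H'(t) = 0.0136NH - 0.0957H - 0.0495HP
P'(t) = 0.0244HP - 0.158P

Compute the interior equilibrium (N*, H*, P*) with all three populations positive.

N* ≈ 640, H* ≈ 6.48, P* ≈ 174

From dP/dt = 0: 0.0244H* = 0.158, so H* = 6.48.
From dN/dt = 0: 1.1(1 - N*/829) = 0.0388·6.48, giving N* = 829·(1 - 0.228) = 640.
From dH/dt = 0: 0.0136·640 - 0.0957 = 0.0495P*, so P* = 8.6/0.0495 = 174.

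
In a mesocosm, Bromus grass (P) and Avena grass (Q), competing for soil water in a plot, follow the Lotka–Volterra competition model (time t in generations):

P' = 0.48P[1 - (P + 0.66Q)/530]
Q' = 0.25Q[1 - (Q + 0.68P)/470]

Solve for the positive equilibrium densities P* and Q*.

P* ≈ 399, Q* ≈ 199

Setting both brackets to zero gives the nullclines P + 0.66Q = 530 and 0.68P + Q = 470.
Substituting Q = 470 - 0.68P into the first: P(1 - 0.66·0.68) = 530 - 0.66·470.
So P* = 220/0.551 = 399, and then Q* = 470 - 0.68·399 = 199.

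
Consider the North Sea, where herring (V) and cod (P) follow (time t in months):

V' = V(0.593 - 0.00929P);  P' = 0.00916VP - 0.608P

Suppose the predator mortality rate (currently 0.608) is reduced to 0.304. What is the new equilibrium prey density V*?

At the interior fixed point, setting dP/dt = 0 with P > 0 fixes V* = (predator death rate)/(VP coefficient) — independent of the other coefficients.
With the change, V* = 0.304/0.00916 = 33.2; it falls from 66.4.

V* ≈ 33.2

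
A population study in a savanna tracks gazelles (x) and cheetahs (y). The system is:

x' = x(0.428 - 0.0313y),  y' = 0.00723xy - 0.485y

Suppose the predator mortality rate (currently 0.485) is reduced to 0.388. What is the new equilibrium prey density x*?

x* ≈ 53.7

At the interior fixed point, setting dy/dt = 0 with y > 0 fixes x* = (predator death rate)/(xy coefficient) — independent of the other coefficients.
With the change, x* = 0.388/0.00723 = 53.7; it falls from 67.1.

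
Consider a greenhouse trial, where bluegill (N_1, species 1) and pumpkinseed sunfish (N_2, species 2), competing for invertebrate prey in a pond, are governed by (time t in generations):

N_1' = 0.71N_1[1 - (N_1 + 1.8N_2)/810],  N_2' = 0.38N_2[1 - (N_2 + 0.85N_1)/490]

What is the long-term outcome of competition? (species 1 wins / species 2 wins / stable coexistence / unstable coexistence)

Compare the nullcline intercepts: K1/α12 = 810/1.8 = 450 < K2 = 490; K2/α21 = 490/0.85 = 576 < K1 = 810.
Since both are reversed, neither can invade when rare; the interior point is a saddle.

unstable coexistence (outcome depends on initial conditions)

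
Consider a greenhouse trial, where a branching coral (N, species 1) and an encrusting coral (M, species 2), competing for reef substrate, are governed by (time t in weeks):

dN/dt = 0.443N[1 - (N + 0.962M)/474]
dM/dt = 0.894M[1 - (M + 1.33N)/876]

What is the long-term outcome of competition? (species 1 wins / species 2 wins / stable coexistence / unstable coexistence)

Compare the nullcline intercepts: K1/α12 = 474/0.962 = 493 < K2 = 876; K2/α21 = 876/1.33 = 659 > K1 = 474.
Since the inequalities point opposite ways, species 2 can invade but species 1 cannot.

species 2 excludes species 1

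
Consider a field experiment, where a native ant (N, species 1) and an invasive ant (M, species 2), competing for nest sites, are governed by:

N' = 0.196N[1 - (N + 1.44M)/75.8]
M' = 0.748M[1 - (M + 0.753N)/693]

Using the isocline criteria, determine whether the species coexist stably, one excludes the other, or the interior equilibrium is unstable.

species 2 excludes species 1

Compare the nullcline intercepts: K1/α12 = 75.8/1.44 = 52.6 < K2 = 693; K2/α21 = 693/0.753 = 920 > K1 = 75.8.
Since the inequalities point opposite ways, species 2 can invade but species 1 cannot.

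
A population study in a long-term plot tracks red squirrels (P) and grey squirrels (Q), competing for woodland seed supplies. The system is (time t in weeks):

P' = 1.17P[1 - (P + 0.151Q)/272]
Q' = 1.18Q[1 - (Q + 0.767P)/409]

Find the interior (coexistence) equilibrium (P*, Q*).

Setting both brackets to zero gives the nullclines P + 0.151Q = 272 and 0.767P + Q = 409.
Substituting Q = 409 - 0.767P into the first: P(1 - 0.151·0.767) = 272 - 0.151·409.
So P* = 210/0.884 = 238, and then Q* = 409 - 0.767·238 = 227.

P* ≈ 238, Q* ≈ 227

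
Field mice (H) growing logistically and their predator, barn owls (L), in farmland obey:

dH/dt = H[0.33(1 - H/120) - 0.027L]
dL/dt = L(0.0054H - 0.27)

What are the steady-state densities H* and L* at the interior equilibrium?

From dL/dt = 0 with L > 0: 0.0054H* = 0.27, so H* = 50.
Substitute into dH/dt = 0: 0.33(1 - 50/120) = 0.027L*.
The bracket is 0.583, giving L* = 0.192/0.027 = 7.13.

H* ≈ 50, L* ≈ 7.13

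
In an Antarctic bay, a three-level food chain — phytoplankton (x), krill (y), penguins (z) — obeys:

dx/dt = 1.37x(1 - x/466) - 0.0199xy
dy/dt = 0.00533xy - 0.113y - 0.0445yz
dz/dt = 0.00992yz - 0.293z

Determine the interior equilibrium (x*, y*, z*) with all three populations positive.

From dz/dt = 0: 0.00992y* = 0.293, so y* = 29.5.
From dx/dt = 0: 1.37(1 - x*/466) = 0.0199·29.5, giving x* = 466·(1 - 0.429) = 266.
From dy/dt = 0: 0.00533·266 - 0.113 = 0.0445z*, so z* = 1.31/0.0445 = 29.3.

x* ≈ 266, y* ≈ 29.5, z* ≈ 29.3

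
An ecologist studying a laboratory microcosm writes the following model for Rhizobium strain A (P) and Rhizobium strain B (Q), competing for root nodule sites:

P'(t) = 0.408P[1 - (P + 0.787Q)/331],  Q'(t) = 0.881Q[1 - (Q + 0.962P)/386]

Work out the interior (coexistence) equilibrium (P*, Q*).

Setting both brackets to zero gives the nullclines P + 0.787Q = 331 and 0.962P + Q = 386.
Substituting Q = 386 - 0.962P into the first: P(1 - 0.787·0.962) = 331 - 0.787·386.
So P* = 27.2/0.243 = 112, and then Q* = 386 - 0.962·112 = 278.

P* ≈ 112, Q* ≈ 278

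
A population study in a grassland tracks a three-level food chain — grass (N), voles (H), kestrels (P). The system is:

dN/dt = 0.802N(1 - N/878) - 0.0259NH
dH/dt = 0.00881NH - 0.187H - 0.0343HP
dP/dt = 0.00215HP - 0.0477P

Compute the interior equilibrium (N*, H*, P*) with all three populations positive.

From dP/dt = 0: 0.00215H* = 0.0477, so H* = 22.2.
From dN/dt = 0: 0.802(1 - N*/878) = 0.0259·22.2, giving N* = 878·(1 - 0.716) = 249.
From dH/dt = 0: 0.00881·249 - 0.187 = 0.0343P*, so P* = 2.01/0.0343 = 58.5.

N* ≈ 249, H* ≈ 22.2, P* ≈ 58.5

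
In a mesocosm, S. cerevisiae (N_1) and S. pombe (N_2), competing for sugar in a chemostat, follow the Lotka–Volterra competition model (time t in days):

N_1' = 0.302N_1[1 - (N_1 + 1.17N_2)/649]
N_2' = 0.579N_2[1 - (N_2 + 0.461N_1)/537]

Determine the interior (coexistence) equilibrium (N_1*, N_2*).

Setting both brackets to zero gives the nullclines N_1 + 1.17N_2 = 649 and 0.461N_1 + N_2 = 537.
Substituting N_2 = 537 - 0.461N_1 into the first: N_1(1 - 1.17·0.461) = 649 - 1.17·537.
So N_1* = 20.7/0.461 = 45, and then N_2* = 537 - 0.461·45 = 516.

N_1* ≈ 45, N_2* ≈ 516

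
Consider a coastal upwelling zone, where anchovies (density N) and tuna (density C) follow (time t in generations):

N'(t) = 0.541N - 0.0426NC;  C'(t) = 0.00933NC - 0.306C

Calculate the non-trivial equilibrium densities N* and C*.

N* ≈ 32.8, C* ≈ 12.7

Set dC/dt = 0 with C > 0: 0.00933N - 0.306 = 0, so N* = 0.306/0.00933 = 32.8.
Set dN/dt = 0 with N > 0: 0.541 - 0.0426C = 0, so C* = 0.541/0.0426 = 12.7.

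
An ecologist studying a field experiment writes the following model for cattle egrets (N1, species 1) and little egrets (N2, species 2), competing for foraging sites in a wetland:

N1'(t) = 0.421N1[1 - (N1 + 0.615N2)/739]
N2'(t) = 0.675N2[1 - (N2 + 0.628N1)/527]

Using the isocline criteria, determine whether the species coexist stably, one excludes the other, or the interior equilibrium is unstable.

Compare the nullcline intercepts: K1/α12 = 739/0.615 = 1200 > K2 = 527; K2/α21 = 527/0.628 = 839 > K1 = 739.
Since both inequalities hold, each species can invade when rare, so the interior equilibrium is stable.

stable coexistence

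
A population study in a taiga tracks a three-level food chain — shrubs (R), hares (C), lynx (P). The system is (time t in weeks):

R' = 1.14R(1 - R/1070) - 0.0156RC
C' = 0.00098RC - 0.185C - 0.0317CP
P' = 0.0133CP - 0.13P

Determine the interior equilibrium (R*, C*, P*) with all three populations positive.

R* ≈ 927, C* ≈ 9.77, P* ≈ 22.8

From dP/dt = 0: 0.0133C* = 0.13, so C* = 9.77.
From dR/dt = 0: 1.14(1 - R*/1070) = 0.0156·9.77, giving R* = 1070·(1 - 0.134) = 927.
From dC/dt = 0: 0.00098·927 - 0.185 = 0.0317P*, so P* = 0.723/0.0317 = 22.8.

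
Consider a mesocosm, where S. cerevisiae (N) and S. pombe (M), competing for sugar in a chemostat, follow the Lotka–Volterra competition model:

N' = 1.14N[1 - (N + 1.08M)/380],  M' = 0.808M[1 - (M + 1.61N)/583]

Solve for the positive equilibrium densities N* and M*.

Setting both brackets to zero gives the nullclines N + 1.08M = 380 and 1.61N + M = 583.
Substituting M = 583 - 1.61N into the first: N(1 - 1.08·1.61) = 380 - 1.08·583.
So N* = -250/-0.739 = 338, and then M* = 583 - 1.61·338 = 39.

N* ≈ 338, M* ≈ 39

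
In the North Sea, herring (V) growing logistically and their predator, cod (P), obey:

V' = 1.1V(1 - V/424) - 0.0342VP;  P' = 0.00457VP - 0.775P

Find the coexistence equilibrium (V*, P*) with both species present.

From dP/dt = 0 with P > 0: 0.00457V* = 0.775, so V* = 170.
Substitute into dV/dt = 0: 1.1(1 - 170/424) = 0.0342P*.
The bracket is 0.6, giving P* = 0.66/0.0342 = 19.3.

V* ≈ 170, P* ≈ 19.3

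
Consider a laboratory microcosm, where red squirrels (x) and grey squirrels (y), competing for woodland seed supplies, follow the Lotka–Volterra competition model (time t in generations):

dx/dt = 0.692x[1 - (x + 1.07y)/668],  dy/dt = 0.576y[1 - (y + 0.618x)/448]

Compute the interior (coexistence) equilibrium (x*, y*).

x* ≈ 557, y* ≈ 104

Setting both brackets to zero gives the nullclines x + 1.07y = 668 and 0.618x + y = 448.
Substituting y = 448 - 0.618x into the first: x(1 - 1.07·0.618) = 668 - 1.07·448.
So x* = 189/0.339 = 557, and then y* = 448 - 0.618·557 = 104.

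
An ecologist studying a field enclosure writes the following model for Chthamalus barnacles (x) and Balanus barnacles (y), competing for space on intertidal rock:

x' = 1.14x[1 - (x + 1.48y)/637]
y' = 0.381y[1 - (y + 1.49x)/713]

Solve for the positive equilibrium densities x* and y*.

x* ≈ 347, y* ≈ 196

Setting both brackets to zero gives the nullclines x + 1.48y = 637 and 1.49x + y = 713.
Substituting y = 713 - 1.49x into the first: x(1 - 1.48·1.49) = 637 - 1.48·713.
So x* = -418/-1.21 = 347, and then y* = 713 - 1.49·347 = 196.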